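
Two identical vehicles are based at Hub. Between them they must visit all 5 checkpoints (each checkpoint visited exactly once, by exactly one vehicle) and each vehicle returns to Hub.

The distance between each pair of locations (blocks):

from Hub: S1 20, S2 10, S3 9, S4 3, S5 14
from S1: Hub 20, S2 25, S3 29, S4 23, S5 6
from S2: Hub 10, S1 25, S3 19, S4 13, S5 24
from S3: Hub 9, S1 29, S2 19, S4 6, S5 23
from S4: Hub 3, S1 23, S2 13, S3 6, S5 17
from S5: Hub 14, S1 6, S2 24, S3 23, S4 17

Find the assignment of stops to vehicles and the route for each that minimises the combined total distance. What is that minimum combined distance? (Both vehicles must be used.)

Try each way of splitting the stops between the two vehicles (each non-empty) and, for each split, find the best tour for each vehicle:
  {S1} + {S2, S3, S4, S5}: 40 + 66 = 106
  {S2} + {S1, S3, S4, S5}: 20 + 58 = 78
  {S1, S2} + {S3, S4, S5}: 55 + 46 = 101
  {S3} + {S1, S2, S4, S5}: 18 + 61 = 79
  {S1, S3} + {S2, S4, S5}: 58 + 54 = 112
  {S2, S3} + {S1, S4, S5}: 38 + 46 = 84
  … (15 splits in total)
  {S3, S4} + {S1, S2, S5}: 18 + 55 = 73  ← best
Best: vehicle 1 Hub → S3 → S4 → Hub = 18; vehicle 2 Hub → S2 → S1 → S5 → Hub = 55; combined 73.

73 blocks — the smallest possible combined total.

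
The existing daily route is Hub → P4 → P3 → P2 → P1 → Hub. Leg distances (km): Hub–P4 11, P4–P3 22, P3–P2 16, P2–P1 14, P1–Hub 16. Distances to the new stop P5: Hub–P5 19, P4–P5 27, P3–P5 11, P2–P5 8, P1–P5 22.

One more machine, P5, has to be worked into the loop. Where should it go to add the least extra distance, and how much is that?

Insertion cost between consecutive stops i–j is d(i,P5) + d(P5,j) − d(i,j):
  between Hub and P4: 19 + 27 − 11 = 35
  between P4 and P3: 27 + 11 − 22 = 16
  between P3 and P2: 11 + 8 − 16 = 3
  between P2 and P1: 8 + 22 − 14 = 16
  between P1 and Hub: 22 + 19 − 16 = 25
Cheapest insertion is between P3 and P2, adding 3.
New total = 79 + 3 = 82.

Minimum extra distance: 3 km, inserting P5 between P3 and P2.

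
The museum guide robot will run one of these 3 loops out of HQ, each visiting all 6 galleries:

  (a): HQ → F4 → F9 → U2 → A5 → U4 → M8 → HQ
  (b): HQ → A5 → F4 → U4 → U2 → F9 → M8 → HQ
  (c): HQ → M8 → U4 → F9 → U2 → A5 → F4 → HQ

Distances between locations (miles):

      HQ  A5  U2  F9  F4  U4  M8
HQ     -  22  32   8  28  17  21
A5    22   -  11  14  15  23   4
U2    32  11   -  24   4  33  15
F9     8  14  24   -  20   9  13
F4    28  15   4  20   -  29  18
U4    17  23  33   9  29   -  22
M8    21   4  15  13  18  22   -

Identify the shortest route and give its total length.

(a): 28 + 20 + 24 + 11 + 23 + 22 + 21 = 149
(b): 22 + 15 + 29 + 33 + 24 + 13 + 21 = 157
(c): 21 + 22 + 9 + 24 + 11 + 15 + 28 = 130

Shortest is (c), total 130 miles.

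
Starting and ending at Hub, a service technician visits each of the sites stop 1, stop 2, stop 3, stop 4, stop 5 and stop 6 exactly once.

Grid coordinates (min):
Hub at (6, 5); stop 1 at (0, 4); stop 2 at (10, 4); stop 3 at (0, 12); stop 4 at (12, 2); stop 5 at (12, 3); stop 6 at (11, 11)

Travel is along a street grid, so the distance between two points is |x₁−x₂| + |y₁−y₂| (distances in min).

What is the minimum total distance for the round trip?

Minimum total distance: 46 min.

Hub - stop 1 - stop 2 - stop 3 - stop 4 - stop 5 - stop 6 - Hub: 7+10+18+22+1+9+11 = 78
Hub - stop 1 - stop 2 - stop 3 - stop 4 - stop 6 - stop 5 - Hub: 7+10+18+22+10+9+8 = 84
Hub - stop 1 - stop 2 - stop 3 - stop 5 - stop 4 - stop 6 - Hub: 7+10+18+21+1+10+11 = 78
Hub - stop 1 - stop 2 - stop 3 - stop 5 - stop 6 - stop 4 - Hub: 7+10+18+21+9+10+9 = 84
Hub - stop 1 - stop 2 - stop 3 - stop 6 - stop 4 - stop 5 - Hub: 7+10+18+12+10+1+8 = 66
Hub - stop 1 - stop 2 - stop 3 - stop 6 - stop 5 - stop 4 - Hub: 7+10+18+12+9+1+9 = 66
Hub - stop 1 - stop 2 - stop 4 - stop 3 - stop 5 - stop 6 - Hub: 7+10+4+22+21+9+11 = 84
Hub - stop 1 - stop 2 - stop 4 - stop 3 - stop 6 - stop 5 - Hub: 7+10+4+22+12+9+8 = 72
… (352 more)
Hub - stop 1 - stop 3 - stop 6 - stop 4 - stop 5 - stop 2 - Hub: 7+8+12+10+1+3+5 = 46  ← best
The minimum is 46.
One optimal route: Hub → stop 1 → stop 3 → stop 6 → stop 4 → stop 5 → stop 2 → Hub (or its reverse).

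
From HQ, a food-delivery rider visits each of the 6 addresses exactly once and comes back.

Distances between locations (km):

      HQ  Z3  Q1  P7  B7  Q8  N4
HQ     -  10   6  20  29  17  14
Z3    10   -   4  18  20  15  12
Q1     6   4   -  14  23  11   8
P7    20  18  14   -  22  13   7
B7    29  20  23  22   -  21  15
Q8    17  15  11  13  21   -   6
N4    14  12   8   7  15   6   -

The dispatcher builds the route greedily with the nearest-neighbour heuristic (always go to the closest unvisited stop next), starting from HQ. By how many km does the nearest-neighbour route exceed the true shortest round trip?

HQ: Q1=6, Z3=10, N4=14, Q8=17, P7=20, B7=29 ⇒ Q1
Q1: Z3=4, N4=8, Q8=11, P7=14, B7=23 ⇒ Z3
Z3: N4=12, Q8=15, P7=18, B7=20 ⇒ N4
N4: Q8=6, P7=7, B7=15 ⇒ Q8
Q8: P7=13, B7=21 ⇒ P7
P7: B7=22 ⇒ B7
NN route HQ → Q1 → Z3 → N4 → Q8 → P7 → B7 → HQ costs 92.
Optimal: HQ → Z3 → B7 → P7 → N4 → Q8 → Q1 → HQ costs 82 (by enumerating all 360 distinct tours).
Excess = 92 − 82 = 10.

10 km longer than the optimal tour.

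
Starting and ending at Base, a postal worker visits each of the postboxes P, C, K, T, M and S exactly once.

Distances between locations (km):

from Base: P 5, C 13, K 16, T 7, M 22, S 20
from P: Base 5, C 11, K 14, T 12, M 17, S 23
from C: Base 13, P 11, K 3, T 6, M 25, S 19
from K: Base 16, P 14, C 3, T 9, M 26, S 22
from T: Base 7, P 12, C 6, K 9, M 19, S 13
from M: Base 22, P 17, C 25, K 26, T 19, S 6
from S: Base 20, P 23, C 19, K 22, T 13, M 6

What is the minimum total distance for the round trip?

Base - P - C - K - T - M - S - Base: 5+11+3+9+19+6+20 = 73
Base - P - C - K - T - S - M - Base: 5+11+3+9+13+6+22 = 69
Base - P - C - K - M - T - S - Base: 5+11+3+26+19+13+20 = 97
Base - P - C - K - M - S - T - Base: 5+11+3+26+6+13+7 = 71
Base - P - C - K - S - T - M - Base: 5+11+3+22+13+19+22 = 95
Base - P - C - K - S - M - T - Base: 5+11+3+22+6+19+7 = 73
Base - P - C - T - K - M - S - Base: 5+11+6+9+26+6+20 = 83
Base - P - C - T - K - S - M - Base: 5+11+6+9+22+6+22 = 81
… (352 more)
Base - P - M - S - C - K - T - Base: 5+17+6+19+3+9+7 = 66  ← best
The minimum is 66.
One optimal route: Base → P → M → S → C → K → T → Base (or its reverse).

Minimum total distance: 66 km.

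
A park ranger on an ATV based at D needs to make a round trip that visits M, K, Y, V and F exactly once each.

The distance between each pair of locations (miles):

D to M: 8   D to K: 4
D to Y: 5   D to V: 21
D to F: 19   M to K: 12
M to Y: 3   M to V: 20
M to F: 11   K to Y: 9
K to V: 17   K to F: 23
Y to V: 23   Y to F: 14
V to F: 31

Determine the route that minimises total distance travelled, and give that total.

There are 60 distinct closed tours to check (reversals are equivalent).
D→M→K→Y→V→F→D: 8+12+9+23+31+19 = 102
D→M→K→Y→F→V→D: 8+12+9+14+31+21 = 95
D→M→K→V→Y→F→D: 8+12+17+23+14+19 = 93
D→M→K→V→F→Y→D: 8+12+17+31+14+5 = 87
D→M→K→F→Y→V→D: 8+12+23+14+23+21 = 101
D→M→K→F→V→Y→D: 8+12+23+31+23+5 = 102
D→M→Y→K→V→F→D: 8+3+9+17+31+19 = 87
D→M→Y→K→F→V→D: 8+3+9+23+31+21 = 95
D→M→Y→V→K→F→D: 8+3+23+17+23+19 = 93
D→M→Y→V→F→K→D: 8+3+23+31+23+4 = 92
D→M→Y→F→K→V→D: 8+3+14+23+17+21 = 86
D→M→Y→F→V→K→D: 8+3+14+31+17+4 = 77
D→M→V→K→Y→F→D: 8+20+17+9+14+19 = 87
D→M→V→K→F→Y→D: 8+20+17+23+14+5 = 87
… (46 more)
D→K→V→M→F→Y→D: 4+17+20+11+14+5 = 71  ← best
The minimum is 71.
One optimal route: D → K → V → M → F → Y → D (or its reverse).

Shortest round trip = 71 miles.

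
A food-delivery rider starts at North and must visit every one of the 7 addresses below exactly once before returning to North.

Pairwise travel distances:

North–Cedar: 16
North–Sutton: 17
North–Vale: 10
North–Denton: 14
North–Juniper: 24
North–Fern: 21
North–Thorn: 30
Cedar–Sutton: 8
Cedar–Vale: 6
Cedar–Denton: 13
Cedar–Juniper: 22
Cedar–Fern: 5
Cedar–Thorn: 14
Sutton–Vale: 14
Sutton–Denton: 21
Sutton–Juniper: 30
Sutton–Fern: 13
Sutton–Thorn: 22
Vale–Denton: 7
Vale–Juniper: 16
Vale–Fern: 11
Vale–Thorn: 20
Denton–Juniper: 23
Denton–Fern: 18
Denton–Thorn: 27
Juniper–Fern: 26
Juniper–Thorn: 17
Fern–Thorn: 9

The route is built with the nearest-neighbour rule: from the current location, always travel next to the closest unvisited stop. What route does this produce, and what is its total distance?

108 along North → Vale → Cedar → Fern → Thorn → Juniper → Denton → Sutton → North.

North → [Vale:10 / Denton:14 / Cedar:16 / Sutton:17 / Fern:21 / Juniper:24 / Thorn:30] → Vale (10)
Vale → [Cedar:6 / Denton:7 / Fern:11 / Sutton:14 / Juniper:16 / Thorn:20] → Cedar (6)
Cedar → [Fern:5 / Sutton:8 / Denton:13 / Thorn:14 / Juniper:22] → Fern (5)
Fern → [Thorn:9 / Sutton:13 / Denton:18 / Juniper:26] → Thorn (9)
Thorn → [Juniper:17 / Sutton:22 / Denton:27] → Juniper (17)
Juniper → [Denton:23 / Sutton:30] → Denton (23)
Denton → [Sutton:21] → Sutton (21)
Return Sutton→North: 17.
Total = 10 + 6 + 5 + 9 + 17 + 23 + 21 + 17 = 108.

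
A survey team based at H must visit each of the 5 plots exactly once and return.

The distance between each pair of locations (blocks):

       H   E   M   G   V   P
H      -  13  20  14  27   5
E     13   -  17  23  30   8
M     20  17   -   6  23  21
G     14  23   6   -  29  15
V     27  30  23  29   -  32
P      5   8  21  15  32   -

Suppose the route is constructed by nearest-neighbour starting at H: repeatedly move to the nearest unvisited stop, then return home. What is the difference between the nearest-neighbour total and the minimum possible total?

6 blocks longer than the optimal tour.

From H: P=5, E=13, G=14, M=20, V=27 → choose P (5).
From P: E=8, G=15, M=21, V=32 → choose E (8).
From E: M=17, G=23, V=30 → choose M (17).
From M: G=6, V=23 → choose G (6).
From G: V=29 → choose V (29).
NN route H → P → E → M → G → V → H costs 92.
Optimal: H → G → M → V → E → P → H costs 86 (by enumerating all 60 distinct tours).
Excess = 92 − 86 = 6.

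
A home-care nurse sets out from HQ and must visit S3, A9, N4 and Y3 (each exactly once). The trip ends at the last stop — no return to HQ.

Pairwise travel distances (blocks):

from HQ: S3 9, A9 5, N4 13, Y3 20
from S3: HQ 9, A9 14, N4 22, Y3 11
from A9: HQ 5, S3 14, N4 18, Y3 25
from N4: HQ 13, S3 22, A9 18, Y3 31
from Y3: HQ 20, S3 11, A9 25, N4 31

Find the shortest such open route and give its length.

There are 4! = 24 possible orderings.
HQ → S3 → A9 → N4 → Y3: 9+14+18+31 = 72
HQ → S3 → A9 → Y3 → N4: 9+14+25+31 = 79
HQ → S3 → N4 → A9 → Y3: 9+22+18+25 = 74
HQ → S3 → N4 → Y3 → A9: 9+22+31+25 = 87
HQ → S3 → Y3 → A9 → N4: 9+11+25+18 = 63
HQ → S3 → Y3 → N4 → A9: 9+11+31+18 = 69
HQ → A9 → S3 → N4 → Y3: 5+14+22+31 = 72
HQ → A9 → S3 → Y3 → N4: 5+14+11+31 = 61
HQ → A9 → N4 → S3 → Y3: 5+18+22+11 = 56
HQ → A9 → N4 → Y3 → S3: 5+18+31+11 = 65
HQ → A9 → Y3 → S3 → N4: 5+25+11+22 = 63
HQ → A9 → Y3 → N4 → S3: 5+25+31+22 = 83
HQ → N4 → S3 → A9 → Y3: 13+22+14+25 = 74
HQ → N4 → S3 → Y3 → A9: 13+22+11+25 = 71
… (10 more)
The minimum is 56.
One shortest path: HQ → A9 → N4 → S3 → Y3.

Shortest open route: 56 blocks.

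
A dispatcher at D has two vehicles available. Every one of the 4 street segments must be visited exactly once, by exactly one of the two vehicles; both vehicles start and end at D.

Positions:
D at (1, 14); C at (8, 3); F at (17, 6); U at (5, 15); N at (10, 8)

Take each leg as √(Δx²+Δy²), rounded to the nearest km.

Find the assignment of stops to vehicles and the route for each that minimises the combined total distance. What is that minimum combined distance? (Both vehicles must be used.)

Try each way of splitting the stops between the two vehicles (each non-empty) and, for each split, find the best tour for each vehicle:
  {C} + {F, U, N}: 26 + 37 = 63
  {F} + {C, U, N}: 36 + 31 = 67
  {C, F} + {U, N}: 40 + 24 = 64
  {U} + {C, F, N}: 8 + 40 = 48
  {C, U} + {F, N}: 29 + 36 = 65
  {F, U} + {C, N}: 37 + 29 = 66
  … (7 splits in total)
Best: vehicle 1 D → U → D = 8; vehicle 2 D → C → F → N → D = 40; combined 48.

Minimum combined distance: 48 km.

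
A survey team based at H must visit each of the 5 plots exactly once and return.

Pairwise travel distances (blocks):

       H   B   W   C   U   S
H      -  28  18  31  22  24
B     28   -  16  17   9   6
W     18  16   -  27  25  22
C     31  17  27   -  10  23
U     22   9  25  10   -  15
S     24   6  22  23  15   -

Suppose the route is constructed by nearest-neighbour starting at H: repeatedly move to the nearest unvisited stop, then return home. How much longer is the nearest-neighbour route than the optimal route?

2 blocks longer than the optimal tour.

H: W=18, U=22, S=24, B=28, C=31 ⇒ W
W: B=16, S=22, U=25, C=27 ⇒ B
B: S=6, U=9, C=17 ⇒ S
S: U=15, C=23 ⇒ U
U: C=10 ⇒ C
NN route H → W → B → S → U → C → H costs 96.
Optimal: H → W → C → U → B → S → H costs 94 (by enumerating all 60 distinct tours).
Excess = 96 − 94 = 2.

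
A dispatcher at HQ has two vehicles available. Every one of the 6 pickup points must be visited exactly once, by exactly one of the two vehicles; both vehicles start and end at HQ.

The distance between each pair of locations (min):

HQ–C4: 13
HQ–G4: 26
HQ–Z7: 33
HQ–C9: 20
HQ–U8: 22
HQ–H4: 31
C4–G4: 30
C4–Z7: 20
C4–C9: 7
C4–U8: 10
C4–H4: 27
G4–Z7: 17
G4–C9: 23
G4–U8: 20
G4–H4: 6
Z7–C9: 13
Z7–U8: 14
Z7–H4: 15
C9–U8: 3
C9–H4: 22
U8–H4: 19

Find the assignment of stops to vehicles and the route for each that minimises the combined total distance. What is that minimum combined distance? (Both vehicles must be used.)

Check every non-empty split of the stops between the two vehicles; for each half take its own optimal tour:
  {C4} + {G4, Z7, C9, U8, H4}: 26 + 84 = 110
  {G4} + {C4, Z7, C9, U8, H4}: 52 + 83 = 135
  {C4, G4} + {Z7, C9, U8, H4}: 69 + 83 = 152
  {Z7} + {C4, G4, C9, U8, H4}: 66 + 74 = 140
  {C4, Z7} + {G4, C9, U8, H4}: 66 + 74 = 140
  {G4, Z7} + {C4, C9, U8, H4}: 76 + 73 = 149
  … (31 splits in total)
Best: vehicle 1 HQ → C4 → HQ = 26; vehicle 2 HQ → G4 → H4 → Z7 → U8 → C9 → HQ = 84; combined 110.

Minimum combined distance: 110 min.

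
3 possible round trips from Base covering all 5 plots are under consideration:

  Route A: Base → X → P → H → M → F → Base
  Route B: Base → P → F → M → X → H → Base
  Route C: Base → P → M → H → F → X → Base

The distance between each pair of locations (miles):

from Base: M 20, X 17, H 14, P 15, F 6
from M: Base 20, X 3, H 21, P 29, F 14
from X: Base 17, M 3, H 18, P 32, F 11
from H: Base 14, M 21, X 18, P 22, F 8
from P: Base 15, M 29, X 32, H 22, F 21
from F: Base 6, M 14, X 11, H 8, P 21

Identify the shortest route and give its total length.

Route A: 17 + 32 + 22 + 21 + 14 + 6 = 112
Route B: 15 + 21 + 14 + 3 + 18 + 14 = 85
Route C: 15 + 29 + 21 + 8 + 11 + 17 = 101

85 miles — Route B is the shortest.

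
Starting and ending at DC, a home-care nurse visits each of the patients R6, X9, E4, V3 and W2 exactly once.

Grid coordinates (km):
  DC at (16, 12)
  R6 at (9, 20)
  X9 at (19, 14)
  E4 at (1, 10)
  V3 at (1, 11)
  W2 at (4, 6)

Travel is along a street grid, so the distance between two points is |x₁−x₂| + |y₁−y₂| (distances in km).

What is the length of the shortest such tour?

With 5 stops there are 5!/2 = 60 distinct round trips (a route and its reverse cost the same).
DC → R6 → X9 → E4 → V3 → W2 → DC: 15+16+22+1+8+18 = 80
DC → R6 → X9 → E4 → W2 → V3 → DC: 15+16+22+7+8+16 = 84
DC → R6 → X9 → V3 → E4 → W2 → DC: 15+16+21+1+7+18 = 78
DC → R6 → X9 → V3 → W2 → E4 → DC: 15+16+21+8+7+17 = 84
DC → R6 → X9 → W2 → E4 → V3 → DC: 15+16+23+7+1+16 = 78
DC → R6 → X9 → W2 → V3 → E4 → DC: 15+16+23+8+1+17 = 80
DC → R6 → E4 → X9 → V3 → W2 → DC: 15+18+22+21+8+18 = 102
DC → R6 → E4 → X9 → W2 → V3 → DC: 15+18+22+23+8+16 = 102
DC → R6 → E4 → V3 → X9 → W2 → DC: 15+18+1+21+23+18 = 96
DC → R6 → E4 → V3 → W2 → X9 → DC: 15+18+1+8+23+5 = 70
DC → R6 → E4 → W2 → X9 → V3 → DC: 15+18+7+23+21+16 = 100
DC → R6 → E4 → W2 → V3 → X9 → DC: 15+18+7+8+21+5 = 74
DC → R6 → V3 → X9 → E4 → W2 → DC: 15+17+21+22+7+18 = 100
DC → R6 → V3 → X9 → W2 → E4 → DC: 15+17+21+23+7+17 = 100
… (46 more)
DC → X9 → R6 → V3 → E4 → W2 → DC: 5+16+17+1+7+18 = 64  ← best
The minimum is 64.
One optimal route: DC → X9 → R6 → V3 → E4 → W2 → DC (or its reverse).

Shortest round trip = 64 km.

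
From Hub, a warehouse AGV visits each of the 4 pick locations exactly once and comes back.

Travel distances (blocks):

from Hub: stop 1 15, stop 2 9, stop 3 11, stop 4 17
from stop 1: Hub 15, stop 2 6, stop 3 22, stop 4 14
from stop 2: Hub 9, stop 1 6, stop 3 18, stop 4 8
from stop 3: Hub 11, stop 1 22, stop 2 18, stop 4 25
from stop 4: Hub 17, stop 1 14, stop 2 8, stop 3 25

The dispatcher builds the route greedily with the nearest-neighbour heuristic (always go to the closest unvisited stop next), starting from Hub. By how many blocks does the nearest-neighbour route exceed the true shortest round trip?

1 blocks longer than the optimal tour.

Hub: stop 2=9, stop 3=11, stop 1=15, stop 4=17 ⇒ stop 2
stop 2: stop 1=6, stop 4=8, stop 3=18 ⇒ stop 1
stop 1: stop 4=14, stop 3=22 ⇒ stop 4
stop 4: stop 3=25 ⇒ stop 3
NN route Hub → stop 2 → stop 1 → stop 4 → stop 3 → Hub costs 65.
Optimal: Hub → stop 2 → stop 4 → stop 1 → stop 3 → Hub costs 64 (by enumerating all 12 distinct tours).
Excess = 65 − 64 = 1.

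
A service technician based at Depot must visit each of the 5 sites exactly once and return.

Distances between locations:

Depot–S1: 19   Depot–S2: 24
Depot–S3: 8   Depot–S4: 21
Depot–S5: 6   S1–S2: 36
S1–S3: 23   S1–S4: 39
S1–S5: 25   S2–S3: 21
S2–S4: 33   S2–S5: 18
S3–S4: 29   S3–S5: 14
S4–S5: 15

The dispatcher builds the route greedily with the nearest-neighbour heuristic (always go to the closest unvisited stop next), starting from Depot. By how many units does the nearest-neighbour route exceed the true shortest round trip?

Depot: S5=6, S3=8, S1=19, S4=21, S2=24 ⇒ S5
S5: S3=14, S4=15, S2=18, S1=25 ⇒ S3
S3: S2=21, S1=23, S4=29 ⇒ S2
S2: S4=33, S1=36 ⇒ S4
S4: S1=39 ⇒ S1
NN route Depot → S5 → S3 → S2 → S4 → S1 → Depot costs 132.
Optimal: Depot → S1 → S3 → S2 → S4 → S5 → Depot costs 117 (by enumerating all 60 distinct tours).
Excess = 132 − 117 = 15.

The nearest-neighbour route is 15 longer than optimal.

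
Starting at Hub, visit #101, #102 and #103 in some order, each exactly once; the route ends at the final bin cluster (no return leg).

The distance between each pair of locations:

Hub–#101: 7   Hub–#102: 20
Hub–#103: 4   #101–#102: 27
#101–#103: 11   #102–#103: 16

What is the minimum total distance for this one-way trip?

Minimum one-way distance = 34.

There are 3! = 6 possible orderings.
Hub - #101 - #102 - #103: 7+27+16 = 50
Hub - #101 - #103 - #102: 7+11+16 = 34
Hub - #102 - #101 - #103: 20+27+11 = 58
Hub - #102 - #103 - #101: 20+16+11 = 47
Hub - #103 - #101 - #102: 4+11+27 = 42
Hub - #103 - #102 - #101: 4+16+27 = 47
The minimum is 34.
One shortest path: Hub → #101 → #103 → #102.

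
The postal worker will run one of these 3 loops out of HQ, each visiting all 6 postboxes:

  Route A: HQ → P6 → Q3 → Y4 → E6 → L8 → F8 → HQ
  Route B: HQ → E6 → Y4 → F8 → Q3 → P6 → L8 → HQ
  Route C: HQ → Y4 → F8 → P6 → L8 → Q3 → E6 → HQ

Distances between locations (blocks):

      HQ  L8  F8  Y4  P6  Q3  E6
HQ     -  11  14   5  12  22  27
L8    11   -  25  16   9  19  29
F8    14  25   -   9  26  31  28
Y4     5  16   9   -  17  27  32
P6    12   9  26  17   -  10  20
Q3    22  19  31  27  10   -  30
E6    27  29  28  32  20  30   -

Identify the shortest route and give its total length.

Shortest is Route C, total 125 blocks.

Route A: 12 + 10 + 27 + 32 + 29 + 25 + 14 = 149
Route B: 27 + 32 + 9 + 31 + 10 + 9 + 11 = 129
Route C: 5 + 9 + 26 + 9 + 19 + 30 + 27 = 125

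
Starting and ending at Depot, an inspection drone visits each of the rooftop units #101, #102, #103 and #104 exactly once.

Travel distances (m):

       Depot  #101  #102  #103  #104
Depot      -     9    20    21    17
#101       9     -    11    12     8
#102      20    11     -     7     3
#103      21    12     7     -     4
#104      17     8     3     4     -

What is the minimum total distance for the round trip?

Depot→#101→#102→#103→#104→Depot: 9+11+7+4+17 = 48
Depot→#101→#102→#104→#103→Depot: 9+11+3+4+21 = 48
Depot→#101→#103→#102→#104→Depot: 9+12+7+3+17 = 48
Depot→#101→#103→#104→#102→Depot: 9+12+4+3+20 = 48
Depot→#101→#104→#102→#103→Depot: 9+8+3+7+21 = 48
Depot→#101→#104→#103→#102→Depot: 9+8+4+7+20 = 48
Depot→#102→#101→#103→#104→Depot: 20+11+12+4+17 = 64
Depot→#102→#101→#104→#103→Depot: 20+11+8+4+21 = 64
Depot→#102→#103→#101→#104→Depot: 20+7+12+8+17 = 64
Depot→#102→#104→#101→#103→Depot: 20+3+8+12+21 = 64
Depot→#103→#101→#102→#104→Depot: 21+12+11+3+17 = 64
Depot→#103→#102→#101→#104→Depot: 21+7+11+8+17 = 64
The minimum is 48.
One optimal route: Depot → #101 → #102 → #103 → #104 → Depot (or its reverse).

Shortest round trip = 48 m.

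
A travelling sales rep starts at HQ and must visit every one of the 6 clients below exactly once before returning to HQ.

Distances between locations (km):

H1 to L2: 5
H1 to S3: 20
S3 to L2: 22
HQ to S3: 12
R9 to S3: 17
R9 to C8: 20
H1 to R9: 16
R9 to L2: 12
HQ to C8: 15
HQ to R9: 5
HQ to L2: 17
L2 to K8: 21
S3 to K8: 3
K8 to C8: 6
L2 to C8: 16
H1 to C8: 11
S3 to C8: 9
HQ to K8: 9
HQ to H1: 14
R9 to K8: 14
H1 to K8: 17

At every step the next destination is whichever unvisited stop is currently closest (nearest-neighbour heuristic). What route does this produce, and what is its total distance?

HQ → [R9:5 / K8:9 / S3:12 / H1:14 / C8:15 / L2:17] → R9 (5)
R9 → [L2:12 / K8:14 / H1:16 / S3:17 / C8:20] → L2 (12)
L2 → [H1:5 / C8:16 / K8:21 / S3:22] → H1 (5)
H1 → [C8:11 / K8:17 / S3:20] → C8 (11)
C8 → [K8:6 / S3:9] → K8 (6)
K8 → [S3:3] → S3 (3)
Return S3→HQ: 12.
Total = 5 + 12 + 5 + 11 + 6 + 3 + 12 = 54.

54 km along HQ → R9 → L2 → H1 → C8 → K8 → S3 → HQ.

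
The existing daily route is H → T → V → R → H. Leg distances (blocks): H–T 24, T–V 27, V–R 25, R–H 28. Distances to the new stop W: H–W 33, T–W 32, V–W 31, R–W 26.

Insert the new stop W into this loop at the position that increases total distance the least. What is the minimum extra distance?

Insertion cost between consecutive stops i–j is d(i,W) + d(W,j) − d(i,j):
  between H and T: 33 + 32 − 24 = 41
  between T and V: 32 + 31 − 27 = 36
  between V and R: 31 + 26 − 25 = 32
  between R and H: 26 + 33 − 28 = 31
Cheapest insertion is between R and H, adding 31.
New total = 104 + 31 = 135.

Minimum extra distance: 31 blocks, inserting W between R and H.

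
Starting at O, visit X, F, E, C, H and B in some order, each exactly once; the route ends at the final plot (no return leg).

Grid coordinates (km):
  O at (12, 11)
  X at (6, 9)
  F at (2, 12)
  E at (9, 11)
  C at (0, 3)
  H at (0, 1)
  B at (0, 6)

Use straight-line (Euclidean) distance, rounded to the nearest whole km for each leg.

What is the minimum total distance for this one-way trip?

There are 6! = 720 possible orderings.
O → X → F → E → C → H → B: 6+5+7+12+2+5 = 37
O → X → F → E → C → B → H: 6+5+7+12+3+5 = 38
O → X → F → E → H → C → B: 6+5+7+13+2+3 = 36
O → X → F → E → H → B → C: 6+5+7+13+5+3 = 39
O → X → F → E → B → C → H: 6+5+7+10+3+2 = 33
O → X → F → E → B → H → C: 6+5+7+10+5+2 = 35
O → X → F → C → E → H → B: 6+5+9+12+13+5 = 50
O → X → F → C → E → B → H: 6+5+9+12+10+5 = 47
… (712 more)
O → E → X → F → B → C → H: 3+4+5+6+3+2 = 23  ← best
The minimum is 23.
One shortest path: O → E → X → F → B → C → H.

Shortest open route: 23 km.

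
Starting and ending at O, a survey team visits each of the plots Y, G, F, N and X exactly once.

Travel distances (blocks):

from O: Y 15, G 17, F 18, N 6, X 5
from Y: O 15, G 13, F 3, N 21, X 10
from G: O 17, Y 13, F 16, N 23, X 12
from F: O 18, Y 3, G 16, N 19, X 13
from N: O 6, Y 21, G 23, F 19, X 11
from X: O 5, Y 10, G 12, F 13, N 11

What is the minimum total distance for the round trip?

58 blocks — the shortest possible round trip.

With 5 stops there are 5!/2 = 60 distinct round trips (a route and its reverse cost the same).
O → Y → G → F → N → X → O: 15+13+16+19+11+5 = 79
O → Y → G → F → X → N → O: 15+13+16+13+11+6 = 74
O → Y → G → N → F → X → O: 15+13+23+19+13+5 = 88
O → Y → G → N → X → F → O: 15+13+23+11+13+18 = 93
O → Y → G → X → F → N → O: 15+13+12+13+19+6 = 78
O → Y → G → X → N → F → O: 15+13+12+11+19+18 = 88
O → Y → F → G → N → X → O: 15+3+16+23+11+5 = 73
O → Y → F → G → X → N → O: 15+3+16+12+11+6 = 63
O → Y → F → N → G → X → O: 15+3+19+23+12+5 = 77
O → Y → F → N → X → G → O: 15+3+19+11+12+17 = 77
O → Y → F → X → G → N → O: 15+3+13+12+23+6 = 72
O → Y → F → X → N → G → O: 15+3+13+11+23+17 = 82
O → Y → N → G → F → X → O: 15+21+23+16+13+5 = 93
O → Y → N → G → X → F → O: 15+21+23+12+13+18 = 102
… (46 more)
O → N → F → Y → G → X → O: 6+19+3+13+12+5 = 58  ← best
The minimum is 58.
One optimal route: O → N → F → Y → G → X → O (or its reverse).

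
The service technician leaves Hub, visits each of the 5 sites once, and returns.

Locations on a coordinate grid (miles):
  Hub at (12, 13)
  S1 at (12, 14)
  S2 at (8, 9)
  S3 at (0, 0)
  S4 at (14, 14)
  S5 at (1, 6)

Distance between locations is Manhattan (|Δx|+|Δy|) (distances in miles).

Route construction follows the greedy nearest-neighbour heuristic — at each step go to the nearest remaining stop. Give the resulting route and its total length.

Total distance 56 miles via the nearest-neighbour route Hub → S1 → S4 → S2 → S5 → S3 → Hub.

At Hub the remaining stops are S1 1, S4 3, S2 8, S5 18, S3 25; go to S1.
At S1 the remaining stops are S4 2, S2 9, S5 19, S3 26; go to S4.
At S4 the remaining stops are S2 11, S5 21, S3 28; go to S2.
At S2 the remaining stops are S5 10, S3 17; go to S5.
At S5 the remaining stops are S3 7; go to S3.
Return S3→Hub: 25.
Total = 1 + 2 + 11 + 10 + 7 + 25 = 56.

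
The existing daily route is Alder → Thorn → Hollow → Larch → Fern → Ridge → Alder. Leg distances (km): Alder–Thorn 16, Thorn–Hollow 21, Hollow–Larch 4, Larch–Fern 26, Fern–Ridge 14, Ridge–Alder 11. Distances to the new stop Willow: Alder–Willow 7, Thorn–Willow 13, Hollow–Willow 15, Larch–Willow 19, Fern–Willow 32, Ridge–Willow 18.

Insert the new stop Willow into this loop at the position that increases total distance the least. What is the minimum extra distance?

Insertion cost between consecutive stops i–j is d(i,Willow) + d(Willow,j) − d(i,j):
  between Alder and Thorn: 7 + 13 − 16 = 4
  between Thorn and Hollow: 13 + 15 − 21 = 7
  between Hollow and Larch: 15 + 19 − 4 = 30
  between Larch and Fern: 19 + 32 − 26 = 25
  between Fern and Ridge: 32 + 18 − 14 = 36
  between Ridge and Alder: 18 + 7 − 11 = 14
Cheapest insertion is between Alder and Thorn, adding 4.
New total = 92 + 4 = 96.

Adding 4 km by placing Willow on the Alder–Thorn leg.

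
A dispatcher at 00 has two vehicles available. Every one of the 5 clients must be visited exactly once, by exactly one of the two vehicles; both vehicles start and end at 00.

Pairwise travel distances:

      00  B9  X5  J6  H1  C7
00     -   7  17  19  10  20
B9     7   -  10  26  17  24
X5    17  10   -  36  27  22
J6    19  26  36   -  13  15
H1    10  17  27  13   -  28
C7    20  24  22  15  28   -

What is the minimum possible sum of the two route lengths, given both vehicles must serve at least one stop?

91 — the smallest possible combined total.

Try each way of splitting the stops between the two vehicles (each non-empty) and, for each split, find the best tour for each vehicle:
  {B9} + {X5, J6, H1, C7}: 14 + 77 = 91
  {X5} + {B9, J6, H1, C7}: 34 + 69 = 103
  {B9, X5} + {J6, H1, C7}: 34 + 58 = 92
  {J6} + {B9, X5, H1, C7}: 38 + 77 = 115
  {B9, J6} + {X5, H1, C7}: 52 + 77 = 129
  {X5, J6} + {B9, H1, C7}: 72 + 69 = 141
  … (15 splits in total)
Best: vehicle 1 00 → B9 → 00 = 14; vehicle 2 00 → X5 → C7 → J6 → H1 → 00 = 77; combined 91.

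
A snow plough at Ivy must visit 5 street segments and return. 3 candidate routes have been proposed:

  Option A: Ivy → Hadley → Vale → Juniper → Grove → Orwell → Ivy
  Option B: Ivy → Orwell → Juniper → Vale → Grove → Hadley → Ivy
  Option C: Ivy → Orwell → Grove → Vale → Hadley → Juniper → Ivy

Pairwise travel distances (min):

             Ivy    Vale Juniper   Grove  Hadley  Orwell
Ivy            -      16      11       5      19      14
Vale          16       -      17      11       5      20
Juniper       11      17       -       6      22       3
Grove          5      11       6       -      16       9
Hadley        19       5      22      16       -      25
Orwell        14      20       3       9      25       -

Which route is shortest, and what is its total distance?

Option A: 19 + 5 + 17 + 6 + 9 + 14 = 70
Option B: 14 + 3 + 17 + 11 + 16 + 19 = 80
Option C: 14 + 9 + 11 + 5 + 22 + 11 = 72

Shortest is Option A, total 70 min.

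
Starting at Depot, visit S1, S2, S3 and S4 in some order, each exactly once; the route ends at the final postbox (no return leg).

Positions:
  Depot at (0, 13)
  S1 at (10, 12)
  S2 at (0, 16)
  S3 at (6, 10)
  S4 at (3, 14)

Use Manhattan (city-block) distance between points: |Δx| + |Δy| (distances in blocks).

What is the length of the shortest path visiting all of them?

There are 4! = 24 possible orderings.
Depot → S1 → S2 → S3 → S4: 11+14+12+7 = 44
Depot → S1 → S2 → S4 → S3: 11+14+5+7 = 37
Depot → S1 → S3 → S2 → S4: 11+6+12+5 = 34
Depot → S1 → S3 → S4 → S2: 11+6+7+5 = 29
Depot → S1 → S4 → S2 → S3: 11+9+5+12 = 37
Depot → S1 → S4 → S3 → S2: 11+9+7+12 = 39
Depot → S2 → S1 → S3 → S4: 3+14+6+7 = 30
Depot → S2 → S1 → S4 → S3: 3+14+9+7 = 33
Depot → S2 → S3 → S1 → S4: 3+12+6+9 = 30
Depot → S2 → S3 → S4 → S1: 3+12+7+9 = 31
Depot → S2 → S4 → S1 → S3: 3+5+9+6 = 23
Depot → S2 → S4 → S3 → S1: 3+5+7+6 = 21
Depot → S3 → S1 → S2 → S4: 9+6+14+5 = 34
Depot → S3 → S1 → S4 → S2: 9+6+9+5 = 29
… (10 more)
The minimum is 21.
One shortest path: Depot → S2 → S4 → S3 → S1.

Shortest open route: 21 blocks.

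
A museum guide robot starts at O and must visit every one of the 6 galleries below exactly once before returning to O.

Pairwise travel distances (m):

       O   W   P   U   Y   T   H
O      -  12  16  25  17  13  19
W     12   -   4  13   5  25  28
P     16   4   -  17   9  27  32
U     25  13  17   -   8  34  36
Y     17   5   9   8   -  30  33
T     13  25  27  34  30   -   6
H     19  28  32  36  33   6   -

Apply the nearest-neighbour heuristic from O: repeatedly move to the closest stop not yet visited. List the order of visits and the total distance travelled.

92 m along O → W → P → Y → U → T → H → O.

O → [W:12 / T:13 / P:16 / Y:17 / H:19 / U:25] → W (12)
W → [P:4 / Y:5 / U:13 / T:25 / H:28] → P (4)
P → [Y:9 / U:17 / T:27 / H:32] → Y (9)
Y → [U:8 / T:30 / H:33] → U (8)
U → [T:34 / H:36] → T (34)
T → [H:6] → H (6)
Return H→O: 19.
Total = 12 + 4 + 9 + 8 + 34 + 6 + 19 = 92.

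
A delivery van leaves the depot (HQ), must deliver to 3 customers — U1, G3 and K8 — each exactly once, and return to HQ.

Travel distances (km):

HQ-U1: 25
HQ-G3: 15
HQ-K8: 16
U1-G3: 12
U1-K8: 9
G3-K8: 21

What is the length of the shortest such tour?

With 3 stops there are 3!/2 = 3 distinct round trips (a route and its reverse cost the same).
HQ - U1 - G3 - K8 - HQ: 25+12+21+16 = 74
HQ - U1 - K8 - G3 - HQ: 25+9+21+15 = 70
HQ - G3 - U1 - K8 - HQ: 15+12+9+16 = 52
The minimum is 52.
One optimal route: HQ → G3 → U1 → K8 → HQ (or its reverse).

52 km — the shortest possible round trip.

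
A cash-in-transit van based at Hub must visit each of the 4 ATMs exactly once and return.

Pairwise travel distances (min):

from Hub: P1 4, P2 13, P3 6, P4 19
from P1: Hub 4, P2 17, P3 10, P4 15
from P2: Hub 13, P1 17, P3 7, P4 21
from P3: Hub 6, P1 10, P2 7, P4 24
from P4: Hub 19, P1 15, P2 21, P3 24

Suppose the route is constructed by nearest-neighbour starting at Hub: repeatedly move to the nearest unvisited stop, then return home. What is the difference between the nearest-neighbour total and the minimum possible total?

Hub: P1=4, P3=6, P2=13, P4=19 ⇒ P1
P1: P3=10, P4=15, P2=17 ⇒ P3
P3: P2=7, P4=24 ⇒ P2
P2: P4=21 ⇒ P4
NN route Hub → P1 → P3 → P2 → P4 → Hub costs 61.
Optimal: Hub → P1 → P4 → P2 → P3 → Hub costs 53 (by enumerating all 12 distinct tours).
Excess = 61 − 53 = 8.

The nearest-neighbour route is 8 min longer than optimal.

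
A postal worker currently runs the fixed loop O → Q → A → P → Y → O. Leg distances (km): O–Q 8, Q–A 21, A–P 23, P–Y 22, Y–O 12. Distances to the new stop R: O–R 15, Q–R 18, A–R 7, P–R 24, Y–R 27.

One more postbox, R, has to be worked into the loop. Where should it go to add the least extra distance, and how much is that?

Adding 4 km by placing R on the Q–A leg.

Insertion cost between consecutive stops i–j is d(i,R) + d(R,j) − d(i,j):
  between O and Q: 15 + 18 − 8 = 25
  between Q and A: 18 + 7 − 21 = 4
  between A and P: 7 + 24 − 23 = 8
  between P and Y: 24 + 27 − 22 = 29
  between Y and O: 27 + 15 − 12 = 30
Cheapest insertion is between Q and A, adding 4.
New total = 86 + 4 = 90.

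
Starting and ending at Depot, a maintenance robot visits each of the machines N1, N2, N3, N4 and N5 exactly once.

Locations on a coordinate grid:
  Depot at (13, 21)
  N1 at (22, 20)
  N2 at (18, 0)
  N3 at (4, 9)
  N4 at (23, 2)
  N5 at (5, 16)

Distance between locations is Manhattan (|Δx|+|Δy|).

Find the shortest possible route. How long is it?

There are 60 distinct closed tours to check (reversals are equivalent).
Depot-N1-N2-N3-N4-N5-Depot: 10+24+23+26+32+13 = 128
Depot-N1-N2-N3-N5-N4-Depot: 10+24+23+8+32+29 = 126
Depot-N1-N2-N4-N3-N5-Depot: 10+24+7+26+8+13 = 88
Depot-N1-N2-N4-N5-N3-Depot: 10+24+7+32+8+21 = 102
Depot-N1-N2-N5-N3-N4-Depot: 10+24+29+8+26+29 = 126
Depot-N1-N2-N5-N4-N3-Depot: 10+24+29+32+26+21 = 142
Depot-N1-N3-N2-N4-N5-Depot: 10+29+23+7+32+13 = 114
Depot-N1-N3-N2-N5-N4-Depot: 10+29+23+29+32+29 = 152
Depot-N1-N3-N4-N2-N5-Depot: 10+29+26+7+29+13 = 114
Depot-N1-N3-N4-N5-N2-Depot: 10+29+26+32+29+26 = 152
Depot-N1-N3-N5-N2-N4-Depot: 10+29+8+29+7+29 = 112
Depot-N1-N3-N5-N4-N2-Depot: 10+29+8+32+7+26 = 112
Depot-N1-N4-N2-N3-N5-Depot: 10+19+7+23+8+13 = 80
Depot-N1-N4-N2-N5-N3-Depot: 10+19+7+29+8+21 = 94
… (46 more)
The minimum is 80.
One optimal route: Depot → N1 → N4 → N2 → N3 → N5 → Depot (or its reverse).

Minimum total distance: 80.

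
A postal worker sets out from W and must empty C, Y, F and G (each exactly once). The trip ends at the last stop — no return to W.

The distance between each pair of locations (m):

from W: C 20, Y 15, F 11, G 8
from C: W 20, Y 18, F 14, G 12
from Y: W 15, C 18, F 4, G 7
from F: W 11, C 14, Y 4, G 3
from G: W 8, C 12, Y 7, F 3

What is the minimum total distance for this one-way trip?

There are 4! = 24 possible orderings.
W→C→Y→F→G: 20+18+4+3 = 45
W→C→Y→G→F: 20+18+7+3 = 48
W→C→F→Y→G: 20+14+4+7 = 45
W→C→F→G→Y: 20+14+3+7 = 44
W→C→G→Y→F: 20+12+7+4 = 43
W→C→G→F→Y: 20+12+3+4 = 39
W→Y→C→F→G: 15+18+14+3 = 50
W→Y→C→G→F: 15+18+12+3 = 48
W→Y→F→C→G: 15+4+14+12 = 45
W→Y→F→G→C: 15+4+3+12 = 34
W→Y→G→C→F: 15+7+12+14 = 48
W→Y→G→F→C: 15+7+3+14 = 39
W→F→C→Y→G: 11+14+18+7 = 50
W→F→C→G→Y: 11+14+12+7 = 44
… (10 more)
W→G→Y→F→C: 8+7+4+14 = 33  ← best
The minimum is 33.
One shortest path: W → G → Y → F → C.

Shortest open route: 33 m.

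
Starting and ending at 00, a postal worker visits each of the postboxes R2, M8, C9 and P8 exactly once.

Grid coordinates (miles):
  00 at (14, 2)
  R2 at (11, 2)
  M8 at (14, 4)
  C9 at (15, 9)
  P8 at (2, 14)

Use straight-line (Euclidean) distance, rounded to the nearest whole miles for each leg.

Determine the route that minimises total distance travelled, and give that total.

Shortest round trip = 39 miles.

00 → R2 → M8 → C9 → P8 → 00: 3+4+5+14+17 = 43
00 → R2 → M8 → P8 → C9 → 00: 3+4+16+14+7 = 44
00 → R2 → C9 → M8 → P8 → 00: 3+8+5+16+17 = 49
00 → R2 → C9 → P8 → M8 → 00: 3+8+14+16+2 = 43
00 → R2 → P8 → M8 → C9 → 00: 3+15+16+5+7 = 46
00 → R2 → P8 → C9 → M8 → 00: 3+15+14+5+2 = 39
00 → M8 → R2 → C9 → P8 → 00: 2+4+8+14+17 = 45
00 → M8 → R2 → P8 → C9 → 00: 2+4+15+14+7 = 42
00 → M8 → C9 → R2 → P8 → 00: 2+5+8+15+17 = 47
00 → M8 → P8 → R2 → C9 → 00: 2+16+15+8+7 = 48
00 → C9 → R2 → M8 → P8 → 00: 7+8+4+16+17 = 52
00 → C9 → M8 → R2 → P8 → 00: 7+5+4+15+17 = 48
The minimum is 39.
One optimal route: 00 → R2 → P8 → C9 → M8 → 00 (or its reverse).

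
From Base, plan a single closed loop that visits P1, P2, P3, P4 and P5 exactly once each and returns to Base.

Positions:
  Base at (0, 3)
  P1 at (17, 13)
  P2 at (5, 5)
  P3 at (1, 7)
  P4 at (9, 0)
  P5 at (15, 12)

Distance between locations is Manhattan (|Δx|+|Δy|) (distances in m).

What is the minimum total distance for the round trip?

Shortest round trip = 64 m.

With 5 stops there are 5!/2 = 60 distinct round trips (a route and its reverse cost the same).
Base→P1→P2→P3→P4→P5→Base: 27+20+6+15+18+24 = 110
Base→P1→P2→P3→P5→P4→Base: 27+20+6+19+18+12 = 102
Base→P1→P2→P4→P3→P5→Base: 27+20+9+15+19+24 = 114
Base→P1→P2→P4→P5→P3→Base: 27+20+9+18+19+5 = 98
Base→P1→P2→P5→P3→P4→Base: 27+20+17+19+15+12 = 110
Base→P1→P2→P5→P4→P3→Base: 27+20+17+18+15+5 = 102
Base→P1→P3→P2→P4→P5→Base: 27+22+6+9+18+24 = 106
Base→P1→P3→P2→P5→P4→Base: 27+22+6+17+18+12 = 102
Base→P1→P3→P4→P2→P5→Base: 27+22+15+9+17+24 = 114
Base→P1→P3→P4→P5→P2→Base: 27+22+15+18+17+7 = 106
Base→P1→P3→P5→P2→P4→Base: 27+22+19+17+9+12 = 106
Base→P1→P3→P5→P4→P2→Base: 27+22+19+18+9+7 = 102
Base→P1→P4→P2→P3→P5→Base: 27+21+9+6+19+24 = 106
Base→P1→P4→P2→P5→P3→Base: 27+21+9+17+19+5 = 98
… (46 more)
Base→P2→P4→P1→P5→P3→Base: 7+9+21+3+19+5 = 64  ← best
The minimum is 64.
One optimal route: Base → P2 → P4 → P1 → P5 → P3 → Base (or its reverse).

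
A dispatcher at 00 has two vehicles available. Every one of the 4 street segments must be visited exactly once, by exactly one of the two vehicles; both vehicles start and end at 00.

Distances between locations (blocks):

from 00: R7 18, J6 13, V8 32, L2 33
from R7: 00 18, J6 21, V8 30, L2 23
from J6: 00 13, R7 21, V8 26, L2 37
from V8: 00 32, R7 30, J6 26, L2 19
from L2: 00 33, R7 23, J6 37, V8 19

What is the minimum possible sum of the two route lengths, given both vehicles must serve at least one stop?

Minimum combined distance: 118 blocks.

Try each way of splitting the stops between the two vehicles (each non-empty) and, for each split, find the best tour for each vehicle:
  {R7} + {J6, V8, L2}: 36 + 91 = 127
  {J6} + {R7, V8, L2}: 26 + 92 = 118
  {R7, J6} + {V8, L2}: 52 + 84 = 136
  {V8} + {R7, J6, L2}: 64 + 90 = 154
  {R7, V8} + {J6, L2}: 80 + 83 = 163
  {J6, V8} + {R7, L2}: 71 + 74 = 145
  … (7 splits in total)
Best: vehicle 1 00 → J6 → 00 = 26; vehicle 2 00 → R7 → L2 → V8 → 00 = 92; combined 118.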